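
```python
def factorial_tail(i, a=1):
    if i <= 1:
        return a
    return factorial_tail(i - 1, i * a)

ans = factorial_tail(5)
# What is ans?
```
Call trace:
factorial_tail(i=5, a=1)
  factorial_tail(i=4, a=5)
    factorial_tail(i=3, a=20)
      factorial_tail(i=2, a=60)
        factorial_tail(i=1, a=120)
        -> return 120
      -> return 120
    -> return 120
  -> return 120
-> return 120

Final answer: 120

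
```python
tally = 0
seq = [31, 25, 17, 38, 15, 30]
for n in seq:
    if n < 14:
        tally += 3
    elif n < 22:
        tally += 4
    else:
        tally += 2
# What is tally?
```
Trace:
  tally=0
  tally=2, n=31
  tally=4, n=25
  tally=8, n=17
  tally=10, n=38
  tally=14, n=15
  tally=16, n=30

Final answer: 16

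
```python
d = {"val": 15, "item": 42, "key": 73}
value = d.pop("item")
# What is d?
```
Trace:
  d={'val': 15, 'item': 42, 'key': 73}
  d={'val': 15, 'key': 73}, value=42

Final answer: {'val': 15, 'key': 73}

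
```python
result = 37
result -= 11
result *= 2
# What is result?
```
Trace:
  result=37
  result=26
  result=52

Final answer: 52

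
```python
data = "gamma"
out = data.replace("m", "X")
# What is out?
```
Trace:
  data='gamma'
  data='gamma', out='gaXXa'

Final answer: 'gaXXa'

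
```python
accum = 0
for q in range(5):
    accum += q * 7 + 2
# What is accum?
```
Trace:
  accum=0
  accum=2, q=0
  accum=11, q=1
  accum=27, q=2
  accum=50, q=3
  accum=80, q=4

Final answer: 80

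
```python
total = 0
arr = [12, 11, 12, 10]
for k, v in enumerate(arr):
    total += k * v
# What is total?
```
Trace:
  total=0
  total=0, k=0, v=12
  total=11, k=1, v=11
  total=35, k=2, v=12
  total=65, k=3, v=10

Final answer: 65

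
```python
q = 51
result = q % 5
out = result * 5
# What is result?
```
Trace:
  q=51
  q=51, result=1
  q=51, result=1, out=5

Final answer: 1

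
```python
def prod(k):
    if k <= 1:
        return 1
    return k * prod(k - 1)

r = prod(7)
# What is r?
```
Call trace:
prod(k=7)
  prod(k=6)
    prod(k=5)
      prod(k=4)
        prod(k=3)
          prod(k=2)
            prod(k=1)
            -> return 1
          -> return 2
        -> return 6
      -> return 24
    -> return 120
  -> return 720
-> return 5040

Final answer: 5040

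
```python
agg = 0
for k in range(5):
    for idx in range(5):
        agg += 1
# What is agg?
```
Trace:
  agg=0
  agg=1, k=0, idx=0
  agg=2, k=0, idx=1
  agg=3, k=0, idx=2
  agg=4, k=0, idx=3
  agg=5, k=0, idx=4
  agg=6, k=1, idx=0
  agg=7, k=1, idx=1
  agg=8, k=1, idx=2
  agg=9, k=1, idx=3
  agg=10, k=1, idx=4
  agg=11, k=2, idx=0
  agg=12, k=2, idx=1
  agg=13, k=2, idx=2
  agg=14, k=2, idx=3
  agg=15, k=2, idx=4
  agg=16, k=3, idx=0
  agg=17, k=3, idx=1
  agg=18, k=3, idx=2
  agg=19, k=3, idx=3
  agg=20, k=3, idx=4
  agg=21, k=4, idx=0
  agg=22, k=4, idx=1
  agg=23, k=4, idx=2
  agg=24, k=4, idx=3
  agg=25, k=4, idx=4

Final answer: 25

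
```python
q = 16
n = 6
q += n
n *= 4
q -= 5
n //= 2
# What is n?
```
Trace:
  q=16
  q=16, n=6
  q=22, n=6
  q=22, n=24
  q=17, n=24
  q=17, n=12

Final answer: 12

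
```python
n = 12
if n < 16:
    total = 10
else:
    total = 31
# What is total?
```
Trace:
  n=12
  n=12, total=10

Final answer: 10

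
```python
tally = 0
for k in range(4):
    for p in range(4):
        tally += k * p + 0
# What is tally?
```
Trace:
  tally=0
  tally=0, k=0, p=0
  tally=0, k=0, p=1
  tally=0, k=0, p=2
  tally=0, k=0, p=3
  tally=0, k=1, p=0
  tally=1, k=1, p=1
  tally=3, k=1, p=2
  tally=6, k=1, p=3
  tally=6, k=2, p=0
  tally=8, k=2, p=1
  tally=12, k=2, p=2
  tally=18, k=2, p=3
  tally=18, k=3, p=0
  tally=21, k=3, p=1
  tally=27, k=3, p=2
  tally=36, k=3, p=3

Final answer: 36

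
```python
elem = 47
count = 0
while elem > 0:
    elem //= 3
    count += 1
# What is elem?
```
Trace:
  elem=47
  elem=47, count=0
  elem=15, count=1
  elem=5, count=2
  elem=1, count=3
  elem=0, count=4

Final answer: 0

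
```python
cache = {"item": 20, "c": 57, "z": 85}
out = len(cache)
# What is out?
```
Trace:
  cache={'item': 20, 'c': 57, 'z': 85}
  cache={'item': 20, 'c': 57, 'z': 85}, out=3

Final answer: 3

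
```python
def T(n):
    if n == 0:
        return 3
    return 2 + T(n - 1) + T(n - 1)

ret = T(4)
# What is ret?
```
Call trace (a repeated sub-call is expanded the first time; later identical calls just restate its return value):
T(n=4)
  T(n=3)
    T(n=2)
      T(n=1)
        T(n=0)
        -> return 3
        T(n=0)
        -> return 3
      -> return 8
      T(n=1) -> return 8  (same call as traced above)
    -> return 18
    T(n=2) -> return 18  (same call as traced above)
  -> return 38
  T(n=3) -> return 38  (same call as traced above)
-> return 78

Final answer: 78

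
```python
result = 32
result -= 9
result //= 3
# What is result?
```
Trace:
  result=32
  result=23
  result=7

Final answer: 7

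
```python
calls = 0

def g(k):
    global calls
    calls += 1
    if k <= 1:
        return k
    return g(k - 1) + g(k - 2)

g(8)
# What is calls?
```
Call trace (a repeated sub-call is expanded the first time; later identical calls just restate its return value):
g(k=8)
  g(k=7)
    g(k=6)
      g(k=5)
        g(k=4)
          g(k=3)
            g(k=2)
              g(k=1)
              -> return 1
              g(k=0)
              -> return 0
            -> return 1
            g(k=1)
            -> return 1
          -> return 2
          g(k=2) -> return 1  (same call as traced above)
        -> return 3
        g(k=3) -> return 2  (same call as traced above)
      -> return 5
      g(k=4) -> return 3  (same call as traced above)
    -> return 8
    g(k=5) -> return 5  (same call as traced above)
  -> return 13
  g(k=6) -> return 8  (same call as traced above)
-> return 21

calls is incremented once per call, so count the calls in each subtree. Let C(k) = number of calls made by g(k).
C(0) = C(1) = 1 (base case, no recursion); C(k) = 1 + C(k - 1) + C(k - 2) otherwise.
C(2) = 1 + C(1) + C(0) = 1 + 1 + 1 = 3
C(3) = 1 + C(2) + C(1) = 1 + 3 + 1 = 5
C(4) = 1 + C(3) + C(2) = 1 + 5 + 3 = 9
C(5) = 1 + C(4) + C(3) = 1 + 9 + 5 = 15
C(6) = 1 + C(5) + C(4) = 1 + 15 + 9 = 25
C(7) = 1 + C(6) + C(5) = 1 + 25 + 15 = 41
C(8) = 1 + C(7) + C(6) = 1 + 41 + 25 = 67
calls = C(8) = 67

Final answer: 67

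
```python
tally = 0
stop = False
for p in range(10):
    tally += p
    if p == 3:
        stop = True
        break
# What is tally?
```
Trace:
  tally=0
  tally=0, stop=False
  tally=0, stop=False, p=0
  tally=1, stop=False, p=1
  tally=3, stop=False, p=2
  tally=6, stop=True, p=3

Final answer: 6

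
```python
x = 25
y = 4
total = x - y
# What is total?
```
Trace:
  x=25
  x=25, y=4
  x=25, y=4, total=21

Final answer: 21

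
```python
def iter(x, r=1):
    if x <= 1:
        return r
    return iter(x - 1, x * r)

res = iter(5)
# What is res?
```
Call trace:
iter(x=5, r=1)
  iter(x=4, r=5)
    iter(x=3, r=20)
      iter(x=2, r=60)
        iter(x=1, r=120)
        -> return 120
      -> return 120
    -> return 120
  -> return 120
-> return 120

Final answer: 120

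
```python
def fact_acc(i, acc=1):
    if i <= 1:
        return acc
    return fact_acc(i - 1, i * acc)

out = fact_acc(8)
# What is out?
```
Call trace:
fact_acc(i=8, acc=1)
  fact_acc(i=7, acc=8)
    fact_acc(i=6, acc=56)
      fact_acc(i=5, acc=336)
        fact_acc(i=4, acc=1680)
          fact_acc(i=3, acc=6720)
            fact_acc(i=2, acc=20160)
              fact_acc(i=1, acc=40320)
              -> return 40320
            -> return 40320
          -> return 40320
        -> return 40320
      -> return 40320
    -> return 40320
  -> return 40320
-> return 40320

Final answer: 40320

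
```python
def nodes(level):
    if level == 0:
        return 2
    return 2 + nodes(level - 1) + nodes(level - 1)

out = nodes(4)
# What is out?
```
Call trace (a repeated sub-call is expanded the first time; later identical calls just restate its return value):
nodes(level=4)
  nodes(level=3)
    nodes(level=2)
      nodes(level=1)
        nodes(level=0)
        -> return 2
        nodes(level=0)
        -> return 2
      -> return 6
      nodes(level=1) -> return 6  (same call as traced above)
    -> return 14
    nodes(level=2) -> return 14  (same call as traced above)
  -> return 30
  nodes(level=3) -> return 30  (same call as traced above)
-> return 62

Final answer: 62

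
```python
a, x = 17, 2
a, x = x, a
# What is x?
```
Trace:
  a=17, x=2
  a=2, x=17

Final answer: 17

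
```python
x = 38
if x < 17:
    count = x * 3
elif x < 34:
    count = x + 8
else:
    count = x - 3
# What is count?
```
Trace:
  x=38
  x=38, count=35

Final answer: 35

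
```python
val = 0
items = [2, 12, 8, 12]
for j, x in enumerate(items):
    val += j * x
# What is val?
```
Trace:
  val=0
  val=0, j=0, x=2
  val=12, j=1, x=12
  val=28, j=2, x=8
  val=64, j=3, x=12

Final answer: 64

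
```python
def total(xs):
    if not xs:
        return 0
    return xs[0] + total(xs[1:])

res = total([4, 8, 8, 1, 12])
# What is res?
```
Call trace:
total(xs=[4, 8, 8, 1, 12])
  total(xs=[8, 8, 1, 12])
    total(xs=[8, 1, 12])
      total(xs=[1, 12])
        total(xs=[12])
          total(xs=[])
          -> return 0
        -> return 12
      -> return 13
    -> return 21
  -> return 29
-> return 33

Final answer: 33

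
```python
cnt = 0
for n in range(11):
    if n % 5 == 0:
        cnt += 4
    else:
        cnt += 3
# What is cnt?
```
Trace:
  cnt=0
  cnt=4, n=0
  cnt=7, n=1
  cnt=10, n=2
  cnt=13, n=3
  cnt=16, n=4
  cnt=20, n=5
  cnt=23, n=6
  cnt=26, n=7
  cnt=29, n=8
  cnt=32, n=9
  cnt=36, n=10

Final answer: 36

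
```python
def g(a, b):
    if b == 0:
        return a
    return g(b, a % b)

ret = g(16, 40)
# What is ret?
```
Call trace:
g(a=16, b=40)
  g(a=40, b=16)
    g(a=16, b=8)
      g(a=8, b=0)
      -> return 8
    -> return 8
  -> return 8
-> return 8

Final answer: 8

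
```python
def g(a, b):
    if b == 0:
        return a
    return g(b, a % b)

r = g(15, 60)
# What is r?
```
Call trace:
g(a=15, b=60)
  g(a=60, b=15)
    g(a=15, b=0)
    -> return 15
  -> return 15
-> return 15

Final answer: 15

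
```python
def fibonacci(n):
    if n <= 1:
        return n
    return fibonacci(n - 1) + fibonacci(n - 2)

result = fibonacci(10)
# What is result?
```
Call trace (a repeated sub-call is expanded the first time; later identical calls just restate its return value):
fibonacci(n=10)
  fibonacci(n=9)
    fibonacci(n=8)
      fibonacci(n=7)
        fibonacci(n=6)
          fibonacci(n=5)
            fibonacci(n=4)
              fibonacci(n=3)
                fibonacci(n=2)
                  fibonacci(n=1)
                  -> return 1
                  fibonacci(n=0)
                  -> return 0
                -> return 1
                fibonacci(n=1)
                -> return 1
              -> return 2
              fibonacci(n=2) -> return 1  (same call as traced above)
            -> return 3
            fibonacci(n=3) -> return 2  (same call as traced above)
          -> return 5
          fibonacci(n=4) -> return 3  (same call as traced above)
        -> return 8
        fibonacci(n=5) -> return 5  (same call as traced above)
      -> return 13
      fibonacci(n=6) -> return 8  (same call as traced above)
    -> return 21
    fibonacci(n=7) -> return 13  (same call as traced above)
  -> return 34
  fibonacci(n=8) -> return 21  (same call as traced above)
-> return 55

Final answer: 55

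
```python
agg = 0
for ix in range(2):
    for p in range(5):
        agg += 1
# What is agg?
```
Trace:
  agg=0
  agg=1, ix=0, p=0
  agg=2, ix=0, p=1
  agg=3, ix=0, p=2
  agg=4, ix=0, p=3
  agg=5, ix=0, p=4
  agg=6, ix=1, p=0
  agg=7, ix=1, p=1
  agg=8, ix=1, p=2
  agg=9, ix=1, p=3
  agg=10, ix=1, p=4

Final answer: 10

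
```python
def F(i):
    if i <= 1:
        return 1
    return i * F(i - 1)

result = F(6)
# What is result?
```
Call trace:
F(i=6)
  F(i=5)
    F(i=4)
      F(i=3)
        F(i=2)
          F(i=1)
          -> return 1
        -> return 2
      -> return 6
    -> return 24
  -> return 120
-> return 720

Final answer: 720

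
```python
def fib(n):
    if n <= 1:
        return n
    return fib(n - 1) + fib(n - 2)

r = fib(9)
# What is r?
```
Call trace (a repeated sub-call is expanded the first time; later identical calls just restate its return value):
fib(n=9)
  fib(n=8)
    fib(n=7)
      fib(n=6)
        fib(n=5)
          fib(n=4)
            fib(n=3)
              fib(n=2)
                fib(n=1)
                -> return 1
                fib(n=0)
                -> return 0
              -> return 1
              fib(n=1)
              -> return 1
            -> return 2
            fib(n=2) -> return 1  (same call as traced above)
          -> return 3
          fib(n=3) -> return 2  (same call as traced above)
        -> return 5
        fib(n=4) -> return 3  (same call as traced above)
      -> return 8
      fib(n=5) -> return 5  (same call as traced above)
    -> return 13
    fib(n=6) -> return 8  (same call as traced above)
  -> return 21
  fib(n=7) -> return 13  (same call as traced above)
-> return 34

Final answer: 34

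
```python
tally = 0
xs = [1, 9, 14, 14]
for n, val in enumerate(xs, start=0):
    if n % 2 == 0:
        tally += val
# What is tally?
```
Trace:
  tally=0
  tally=1, n=0, val=1
  tally=1, n=1, val=9
  tally=15, n=2, val=14
  tally=15, n=3, val=14

Final answer: 15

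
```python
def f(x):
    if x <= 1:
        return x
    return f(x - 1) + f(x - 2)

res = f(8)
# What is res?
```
Call trace (a repeated sub-call is expanded the first time; later identical calls just restate its return value):
f(x=8)
  f(x=7)
    f(x=6)
      f(x=5)
        f(x=4)
          f(x=3)
            f(x=2)
              f(x=1)
              -> return 1
              f(x=0)
              -> return 0
            -> return 1
            f(x=1)
            -> return 1
          -> return 2
          f(x=2) -> return 1  (same call as traced above)
        -> return 3
        f(x=3) -> return 2  (same call as traced above)
      -> return 5
      f(x=4) -> return 3  (same call as traced above)
    -> return 8
    f(x=5) -> return 5  (same call as traced above)
  -> return 13
  f(x=6) -> return 8  (same call as traced above)
-> return 21

Final answer: 21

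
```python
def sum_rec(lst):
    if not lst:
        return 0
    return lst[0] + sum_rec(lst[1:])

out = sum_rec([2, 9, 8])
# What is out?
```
Call trace:
sum_rec(lst=[2, 9, 8])
  sum_rec(lst=[9, 8])
    sum_rec(lst=[8])
      sum_rec(lst=[])
      -> return 0
    -> return 8
  -> return 17
-> return 19

Final answer: 19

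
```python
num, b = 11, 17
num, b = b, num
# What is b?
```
Trace:
  num=11, b=17
  num=17, b=11

Final answer: 11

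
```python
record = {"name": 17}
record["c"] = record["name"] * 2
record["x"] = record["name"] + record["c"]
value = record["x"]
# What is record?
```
Trace:
  record={'name': 17}
  record={'name': 17, 'c': 34}
  record={'name': 17, 'c': 34, 'x': 51}
  record={'name': 17, 'c': 34, 'x': 51}, value=51

Final answer: {'name': 17, 'c': 34, 'x': 51}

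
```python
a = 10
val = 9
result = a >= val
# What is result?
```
Trace:
  a=10
  a=10, val=9
  a=10, val=9, result=True

Final answer: True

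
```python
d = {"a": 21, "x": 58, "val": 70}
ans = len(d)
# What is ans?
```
Trace:
  d={'a': 21, 'x': 58, 'val': 70}
  d={'a': 21, 'x': 58, 'val': 70}, ans=3

Final answer: 3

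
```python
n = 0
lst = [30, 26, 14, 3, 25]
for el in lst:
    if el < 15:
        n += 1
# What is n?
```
Trace:
  n=0
  n=0, el=30
  n=0, el=26
  n=1, el=14
  n=2, el=3
  n=2, el=25

Final answer: 2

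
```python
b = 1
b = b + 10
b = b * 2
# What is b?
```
Trace:
  b=1
  b=11
  b=22

Final answer: 22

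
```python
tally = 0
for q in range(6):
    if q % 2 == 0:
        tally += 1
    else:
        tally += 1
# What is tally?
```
Trace:
  tally=0
  tally=1, q=0
  tally=2, q=1
  tally=3, q=2
  tally=4, q=3
  tally=5, q=4
  tally=6, q=5

Final answer: 6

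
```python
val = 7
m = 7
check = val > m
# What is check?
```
Trace:
  val=7
  val=7, m=7
  val=7, m=7, check=False

Final answer: False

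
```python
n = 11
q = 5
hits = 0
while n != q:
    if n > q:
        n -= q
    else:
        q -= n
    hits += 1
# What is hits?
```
Trace:
  n=11
  n=11, q=5
  n=11, q=5, hits=0
  n=6, q=5, hits=1
  n=1, q=5, hits=2
  n=1, q=4, hits=3
  n=1, q=3, hits=4
  n=1, q=2, hits=5
  n=1, q=1, hits=6

Final answer: 6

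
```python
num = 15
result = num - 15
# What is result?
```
Trace:
  num=15
  num=15, result=0

Final answer: 0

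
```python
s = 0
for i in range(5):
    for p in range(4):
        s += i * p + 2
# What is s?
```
Trace:
  s=0
  s=2, i=0, p=0
  s=4, i=0, p=1
  s=6, i=0, p=2
  s=8, i=0, p=3
  s=10, i=1, p=0
  s=13, i=1, p=1
  s=17, i=1, p=2
  s=22, i=1, p=3
  s=24, i=2, p=0
  s=28, i=2, p=1
  s=34, i=2, p=2
  s=42, i=2, p=3
  s=44, i=3, p=0
  s=49, i=3, p=1
  s=57, i=3, p=2
  s=68, i=3, p=3
  s=70, i=4, p=0
  s=76, i=4, p=1
  s=86, i=4, p=2
  s=100, i=4, p=3

Final answer: 100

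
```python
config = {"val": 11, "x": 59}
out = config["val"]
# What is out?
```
Trace:
  config={'val': 11, 'x': 59}
  config={'val': 11, 'x': 59}, out=11

Final answer: 11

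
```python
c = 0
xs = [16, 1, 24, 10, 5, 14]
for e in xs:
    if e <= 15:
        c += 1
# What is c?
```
Trace:
  c=0
  c=0, e=16
  c=1, e=1
  c=1, e=24
  c=2, e=10
  c=3, e=5
  c=4, e=14

Final answer: 4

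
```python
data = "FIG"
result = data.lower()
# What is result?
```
Trace:
  data='FIG'
  data='FIG', result='fig'

Final answer: 'fig'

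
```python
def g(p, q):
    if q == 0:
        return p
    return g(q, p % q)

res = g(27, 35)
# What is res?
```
Call trace:
g(p=27, q=35)
  g(p=35, q=27)
    g(p=27, q=8)
      g(p=8, q=3)
        g(p=3, q=2)
          g(p=2, q=1)
            g(p=1, q=0)
            -> return 1
          -> return 1
        -> return 1
      -> return 1
    -> return 1
  -> return 1
-> return 1

Final answer: 1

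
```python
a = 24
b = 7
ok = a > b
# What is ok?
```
Trace:
  a=24
  a=24, b=7
  a=24, b=7, ok=True

Final answer: True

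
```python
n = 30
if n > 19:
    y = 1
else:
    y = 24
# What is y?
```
Trace:
  n=30
  n=30, y=1

Final answer: 1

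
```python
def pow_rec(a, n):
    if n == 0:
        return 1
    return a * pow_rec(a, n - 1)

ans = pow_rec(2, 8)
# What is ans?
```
Call trace:
pow_rec(a=2, n=8)
  pow_rec(a=2, n=7)
    pow_rec(a=2, n=6)
      pow_rec(a=2, n=5)
        pow_rec(a=2, n=4)
          pow_rec(a=2, n=3)
            pow_rec(a=2, n=2)
              pow_rec(a=2, n=1)
                pow_rec(a=2, n=0)
                -> return 1
              -> return 2
            -> return 4
          -> return 8
        -> return 16
      -> return 32
    -> return 64
  -> return 128
-> return 256

Final answer: 256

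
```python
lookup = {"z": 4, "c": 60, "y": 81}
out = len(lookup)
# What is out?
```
Trace:
  lookup={'z': 4, 'c': 60, 'y': 81}
  lookup={'z': 4, 'c': 60, 'y': 81}, out=3

Final answer: 3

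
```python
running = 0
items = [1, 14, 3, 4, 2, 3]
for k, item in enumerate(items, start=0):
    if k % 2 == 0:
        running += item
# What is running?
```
Trace:
  running=0
  running=1, k=0, item=1
  running=1, k=1, item=14
  running=4, k=2, item=3
  running=4, k=3, item=4
  running=6, k=4, item=2
  running=6, k=5, item=3

Final answer: 6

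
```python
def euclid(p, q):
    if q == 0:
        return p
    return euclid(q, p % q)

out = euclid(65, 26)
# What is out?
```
Call trace:
euclid(p=65, q=26)
  euclid(p=26, q=13)
    euclid(p=13, q=0)
    -> return 13
  -> return 13
-> return 13

Final answer: 13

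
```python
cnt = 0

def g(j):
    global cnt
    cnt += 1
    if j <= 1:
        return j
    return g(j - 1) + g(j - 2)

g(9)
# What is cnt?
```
Call trace (a repeated sub-call is expanded the first time; later identical calls just restate its return value):
g(j=9)
  g(j=8)
    g(j=7)
      g(j=6)
        g(j=5)
          g(j=4)
            g(j=3)
              g(j=2)
                g(j=1)
                -> return 1
                g(j=0)
                -> return 0
              -> return 1
              g(j=1)
              -> return 1
            -> return 2
            g(j=2) -> return 1  (same call as traced above)
          -> return 3
          g(j=3) -> return 2  (same call as traced above)
        -> return 5
        g(j=4) -> return 3  (same call as traced above)
      -> return 8
      g(j=5) -> return 5  (same call as traced above)
    -> return 13
    g(j=6) -> return 8  (same call as traced above)
  -> return 21
  g(j=7) -> return 13  (same call as traced above)
-> return 34

cnt is incremented once per call, so count the calls in each subtree. Let C(j) = number of calls made by g(j).
C(0) = C(1) = 1 (base case, no recursion); C(j) = 1 + C(j - 1) + C(j - 2) otherwise.
C(2) = 1 + C(1) + C(0) = 1 + 1 + 1 = 3
C(3) = 1 + C(2) + C(1) = 1 + 3 + 1 = 5
C(4) = 1 + C(3) + C(2) = 1 + 5 + 3 = 9
C(5) = 1 + C(4) + C(3) = 1 + 9 + 5 = 15
C(6) = 1 + C(5) + C(4) = 1 + 15 + 9 = 25
C(7) = 1 + C(6) + C(5) = 1 + 25 + 15 = 41
C(8) = 1 + C(7) + C(6) = 1 + 41 + 25 = 67
C(9) = 1 + C(8) + C(7) = 1 + 67 + 41 = 109
cnt = C(9) = 109

Final answer: 109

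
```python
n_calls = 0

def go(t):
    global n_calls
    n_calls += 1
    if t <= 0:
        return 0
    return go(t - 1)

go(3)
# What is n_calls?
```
Call trace:
go(t=3)
  go(t=2)
    go(t=1)
      go(t=0)
      -> return 0
    -> return 0
  -> return 0
-> return 0

n_calls is incremented once per call. go is entered once for each t = 3, 2, 1, 0 (the t <= 0 call returns without recursing), i.e. 3 + 1 calls.
n_calls = 4

Final answer: 4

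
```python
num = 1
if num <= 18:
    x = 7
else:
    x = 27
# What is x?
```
Trace:
  num=1
  num=1, x=7

Final answer: 7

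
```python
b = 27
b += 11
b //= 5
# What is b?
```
Trace:
  b=27
  b=38
  b=7

Final answer: 7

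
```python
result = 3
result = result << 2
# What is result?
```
Trace:
  result=3
  result=12

Final answer: 12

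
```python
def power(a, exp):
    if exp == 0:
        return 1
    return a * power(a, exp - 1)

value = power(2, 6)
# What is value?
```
Call trace:
power(a=2, exp=6)
  power(a=2, exp=5)
    power(a=2, exp=4)
      power(a=2, exp=3)
        power(a=2, exp=2)
          power(a=2, exp=1)
            power(a=2, exp=0)
            -> return 1
          -> return 2
        -> return 4
      -> return 8
    -> return 16
  -> return 32
-> return 64

Final answer: 64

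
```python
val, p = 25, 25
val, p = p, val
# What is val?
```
Trace:
  val=25, p=25
  val=25, p=25

Final answer: 25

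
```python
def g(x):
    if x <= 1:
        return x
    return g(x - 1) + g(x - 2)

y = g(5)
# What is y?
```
Call trace (a repeated sub-call is expanded the first time; later identical calls just restate its return value):
g(x=5)
  g(x=4)
    g(x=3)
      g(x=2)
        g(x=1)
        -> return 1
        g(x=0)
        -> return 0
      -> return 1
      g(x=1)
      -> return 1
    -> return 2
    g(x=2) -> return 1  (same call as traced above)
  -> return 3
  g(x=3) -> return 2  (same call as traced above)
-> return 5

Final answer: 5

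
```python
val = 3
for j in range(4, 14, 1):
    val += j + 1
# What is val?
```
Trace:
  val=3
  val=8, j=4
  val=14, j=5
  val=21, j=6
  val=29, j=7
  val=38, j=8
  val=48, j=9
  val=59, j=10
  val=71, j=11
  val=84, j=12
  val=98, j=13

Final answer: 98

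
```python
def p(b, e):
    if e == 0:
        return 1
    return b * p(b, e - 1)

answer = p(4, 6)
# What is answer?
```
Call trace:
p(b=4, e=6)
  p(b=4, e=5)
    p(b=4, e=4)
      p(b=4, e=3)
        p(b=4, e=2)
          p(b=4, e=1)
            p(b=4, e=0)
            -> return 1
          -> return 4
        -> return 16
      -> return 64
    -> return 256
  -> return 1024
-> return 4096

Final answer: 4096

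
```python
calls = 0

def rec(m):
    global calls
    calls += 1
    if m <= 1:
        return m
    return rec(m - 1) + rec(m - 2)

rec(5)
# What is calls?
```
Call trace (a repeated sub-call is expanded the first time; later identical calls just restate its return value):
rec(m=5)
  rec(m=4)
    rec(m=3)
      rec(m=2)
        rec(m=1)
        -> return 1
        rec(m=0)
        -> return 0
      -> return 1
      rec(m=1)
      -> return 1
    -> return 2
    rec(m=2) -> return 1  (same call as traced above)
  -> return 3
  rec(m=3) -> return 2  (same call as traced above)
-> return 5

calls is incremented once per call, so count the calls in each subtree. Let C(m) = number of calls made by rec(m).
C(0) = C(1) = 1 (base case, no recursion); C(m) = 1 + C(m - 1) + C(m - 2) otherwise.
C(2) = 1 + C(1) + C(0) = 1 + 1 + 1 = 3
C(3) = 1 + C(2) + C(1) = 1 + 3 + 1 = 5
C(4) = 1 + C(3) + C(2) = 1 + 5 + 3 = 9
C(5) = 1 + C(4) + C(3) = 1 + 9 + 5 = 15
calls = C(5) = 15

Final answer: 15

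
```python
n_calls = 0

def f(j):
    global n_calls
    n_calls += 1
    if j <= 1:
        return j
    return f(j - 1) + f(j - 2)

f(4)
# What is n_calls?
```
Call trace (a repeated sub-call is expanded the first time; later identical calls just restate its return value):
f(j=4)
  f(j=3)
    f(j=2)
      f(j=1)
      -> return 1
      f(j=0)
      -> return 0
    -> return 1
    f(j=1)
    -> return 1
  -> return 2
  f(j=2) -> return 1  (same call as traced above)
-> return 3

n_calls is incremented once per call, so count the calls in each subtree. Let C(j) = number of calls made by f(j).
C(0) = C(1) = 1 (base case, no recursion); C(j) = 1 + C(j - 1) + C(j - 2) otherwise.
C(2) = 1 + C(1) + C(0) = 1 + 1 + 1 = 3
C(3) = 1 + C(2) + C(1) = 1 + 3 + 1 = 5
C(4) = 1 + C(3) + C(2) = 1 + 5 + 3 = 9
n_calls = C(4) = 9

Final answer: 9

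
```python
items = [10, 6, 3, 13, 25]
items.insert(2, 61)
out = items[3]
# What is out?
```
Trace:
  items=[10, 6, 3, 13, 25]
  items=[10, 6, 61, 3, 13, 25]
  items=[10, 6, 61, 3, 13, 25], out=3

Final answer: 3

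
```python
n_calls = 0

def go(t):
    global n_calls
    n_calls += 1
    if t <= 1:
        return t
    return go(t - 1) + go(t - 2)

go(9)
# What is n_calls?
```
Call trace (a repeated sub-call is expanded the first time; later identical calls just restate its return value):
go(t=9)
  go(t=8)
    go(t=7)
      go(t=6)
        go(t=5)
          go(t=4)
            go(t=3)
              go(t=2)
                go(t=1)
                -> return 1
                go(t=0)
                -> return 0
              -> return 1
              go(t=1)
              -> return 1
            -> return 2
            go(t=2) -> return 1  (same call as traced above)
          -> return 3
          go(t=3) -> return 2  (same call as traced above)
        -> return 5
        go(t=4) -> return 3  (same call as traced above)
      -> return 8
      go(t=5) -> return 5  (same call as traced above)
    -> return 13
    go(t=6) -> return 8  (same call as traced above)
  -> return 21
  go(t=7) -> return 13  (same call as traced above)
-> return 34

n_calls is incremented once per call, so count the calls in each subtree. Let C(t) = number of calls made by go(t).
C(0) = C(1) = 1 (base case, no recursion); C(t) = 1 + C(t - 1) + C(t - 2) otherwise.
C(2) = 1 + C(1) + C(0) = 1 + 1 + 1 = 3
C(3) = 1 + C(2) + C(1) = 1 + 3 + 1 = 5
C(4) = 1 + C(3) + C(2) = 1 + 5 + 3 = 9
C(5) = 1 + C(4) + C(3) = 1 + 9 + 5 = 15
C(6) = 1 + C(5) + C(4) = 1 + 15 + 9 = 25
C(7) = 1 + C(6) + C(5) = 1 + 25 + 15 = 41
C(8) = 1 + C(7) + C(6) = 1 + 41 + 25 = 67
C(9) = 1 + C(8) + C(7) = 1 + 67 + 41 = 109
n_calls = C(9) = 109

Final answer: 109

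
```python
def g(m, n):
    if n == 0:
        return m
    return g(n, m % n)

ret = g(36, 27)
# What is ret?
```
Call trace:
g(m=36, n=27)
  g(m=27, n=9)
    g(m=9, n=0)
    -> return 9
  -> return 9
-> return 9

Final answer: 9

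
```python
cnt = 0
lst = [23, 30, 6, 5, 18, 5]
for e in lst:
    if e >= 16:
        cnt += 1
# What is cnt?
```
Trace:
  cnt=0
  cnt=1, e=23
  cnt=2, e=30
  cnt=2, e=6
  cnt=2, e=5
  cnt=3, e=18
  cnt=3, e=5

Final answer: 3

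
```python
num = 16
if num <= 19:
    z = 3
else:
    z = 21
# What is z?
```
Trace:
  num=16
  num=16, z=3

Final answer: 3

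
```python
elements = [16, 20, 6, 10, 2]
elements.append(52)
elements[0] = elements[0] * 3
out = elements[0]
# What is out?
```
Trace:
  elements=[16, 20, 6, 10, 2]
  elements=[16, 20, 6, 10, 2, 52]
  elements=[48, 20, 6, 10, 2, 52]
  elements=[48, 20, 6, 10, 2, 52], out=48

Final answer: 48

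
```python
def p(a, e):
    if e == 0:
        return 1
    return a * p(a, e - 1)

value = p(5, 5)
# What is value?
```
Call trace:
p(a=5, e=5)
  p(a=5, e=4)
    p(a=5, e=3)
      p(a=5, e=2)
        p(a=5, e=1)
          p(a=5, e=0)
          -> return 1
        -> return 5
      -> return 25
    -> return 125
  -> return 625
-> return 3125

Final answer: 3125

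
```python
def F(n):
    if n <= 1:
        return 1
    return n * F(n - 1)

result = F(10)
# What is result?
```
Call trace:
F(n=10)
  F(n=9)
    F(n=8)
      F(n=7)
        F(n=6)
          F(n=5)
            F(n=4)
              F(n=3)
                F(n=2)
                  F(n=1)
                  -> return 1
                -> return 2
              -> return 6
            -> return 24
          -> return 120
        -> return 720
      -> return 5040
    -> return 40320
  -> return 362880
-> return 3628800

Final answer: 3628800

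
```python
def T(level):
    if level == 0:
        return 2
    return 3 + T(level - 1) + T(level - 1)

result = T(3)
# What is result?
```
Call trace (a repeated sub-call is expanded the first time; later identical calls just restate its return value):
T(level=3)
  T(level=2)
    T(level=1)
      T(level=0)
      -> return 2
      T(level=0)
      -> return 2
    -> return 7
    T(level=1) -> return 7  (same call as traced above)
  -> return 17
  T(level=2) -> return 17  (same call as traced above)
-> return 37

Final answer: 37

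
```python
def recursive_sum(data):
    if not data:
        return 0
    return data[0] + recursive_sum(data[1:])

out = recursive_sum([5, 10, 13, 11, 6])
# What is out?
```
Call trace:
recursive_sum(data=[5, 10, 13, 11, 6])
  recursive_sum(data=[10, 13, 11, 6])
    recursive_sum(data=[13, 11, 6])
      recursive_sum(data=[11, 6])
        recursive_sum(data=[6])
          recursive_sum(data=[])
          -> return 0
        -> return 6
      -> return 17
    -> return 30
  -> return 40
-> return 45

Final answer: 45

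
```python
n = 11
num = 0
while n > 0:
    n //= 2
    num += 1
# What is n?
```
Trace:
  n=11
  n=11, num=0
  n=5, num=1
  n=2, num=2
  n=1, num=3
  n=0, num=4

Final answer: 0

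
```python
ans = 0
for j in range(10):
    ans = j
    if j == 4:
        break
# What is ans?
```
Trace:
  ans=0
  ans=0, j=0
  ans=1, j=1
  ans=2, j=2
  ans=3, j=3
  ans=4, j=4

Final answer: 4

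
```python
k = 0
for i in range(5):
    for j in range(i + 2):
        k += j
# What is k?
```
Trace:
  k=0
  k=0, i=0, j=0
  k=1, i=0, j=1
  k=1, i=1, j=0
  k=2, i=1, j=1
  k=4, i=1, j=2
  k=4, i=2, j=0
  k=5, i=2, j=1
  k=7, i=2, j=2
  k=10, i=2, j=3
  k=10, i=3, j=0
  k=11, i=3, j=1
  k=13, i=3, j=2
  k=16, i=3, j=3
  k=20, i=3, j=4
  k=20, i=4, j=0
  k=21, i=4, j=1
  k=23, i=4, j=2
  k=26, i=4, j=3
  k=30, i=4, j=4
  k=35, i=4, j=5

Final answer: 35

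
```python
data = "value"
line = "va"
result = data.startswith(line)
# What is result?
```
Trace:
  data='value'
  data='value', line='va'
  data='value', line='va', result=True

Final answer: True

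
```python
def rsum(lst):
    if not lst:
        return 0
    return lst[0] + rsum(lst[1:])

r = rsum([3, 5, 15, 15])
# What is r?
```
Call trace:
rsum(lst=[3, 5, 15, 15])
  rsum(lst=[5, 15, 15])
    rsum(lst=[15, 15])
      rsum(lst=[15])
        rsum(lst=[])
        -> return 0
      -> return 15
    -> return 30
  -> return 35
-> return 38

Final answer: 38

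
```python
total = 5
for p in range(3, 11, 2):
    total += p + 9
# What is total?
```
Trace:
  total=5
  total=17, p=3
  total=31, p=5
  total=47, p=7
  total=65, p=9

Final answer: 65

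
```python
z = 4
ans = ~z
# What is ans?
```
Trace:
  z=4
  z=4, ans=-5

Final answer: -5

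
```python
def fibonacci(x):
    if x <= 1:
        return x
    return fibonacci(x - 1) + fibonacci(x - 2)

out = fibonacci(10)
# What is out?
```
Call trace (a repeated sub-call is expanded the first time; later identical calls just restate its return value):
fibonacci(x=10)
  fibonacci(x=9)
    fibonacci(x=8)
      fibonacci(x=7)
        fibonacci(x=6)
          fibonacci(x=5)
            fibonacci(x=4)
              fibonacci(x=3)
                fibonacci(x=2)
                  fibonacci(x=1)
                  -> return 1
                  fibonacci(x=0)
                  -> return 0
                -> return 1
                fibonacci(x=1)
                -> return 1
              -> return 2
              fibonacci(x=2) -> return 1  (same call as traced above)
            -> return 3
            fibonacci(x=3) -> return 2  (same call as traced above)
          -> return 5
          fibonacci(x=4) -> return 3  (same call as traced above)
        -> return 8
        fibonacci(x=5) -> return 5  (same call as traced above)
      -> return 13
      fibonacci(x=6) -> return 8  (same call as traced above)
    -> return 21
    fibonacci(x=7) -> return 13  (same call as traced above)
  -> return 34
  fibonacci(x=8) -> return 21  (same call as traced above)
-> return 55

Final answer: 55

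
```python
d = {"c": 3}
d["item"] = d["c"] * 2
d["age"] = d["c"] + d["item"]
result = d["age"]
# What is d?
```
Trace:
  d={'c': 3}
  d={'c': 3, 'item': 6}
  d={'c': 3, 'item': 6, 'age': 9}
  d={'c': 3, 'item': 6, 'age': 9}, result=9

Final answer: {'c': 3, 'item': 6, 'age': 9}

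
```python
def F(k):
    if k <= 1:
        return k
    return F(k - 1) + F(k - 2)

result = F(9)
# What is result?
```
Call trace (a repeated sub-call is expanded the first time; later identical calls just restate its return value):
F(k=9)
  F(k=8)
    F(k=7)
      F(k=6)
        F(k=5)
          F(k=4)
            F(k=3)
              F(k=2)
                F(k=1)
                -> return 1
                F(k=0)
                -> return 0
              -> return 1
              F(k=1)
              -> return 1
            -> return 2
            F(k=2) -> return 1  (same call as traced above)
          -> return 3
          F(k=3) -> return 2  (same call as traced above)
        -> return 5
        F(k=4) -> return 3  (same call as traced above)
      -> return 8
      F(k=5) -> return 5  (same call as traced above)
    -> return 13
    F(k=6) -> return 8  (same call as traced above)
  -> return 21
  F(k=7) -> return 13  (same call as traced above)
-> return 34

Final answer: 34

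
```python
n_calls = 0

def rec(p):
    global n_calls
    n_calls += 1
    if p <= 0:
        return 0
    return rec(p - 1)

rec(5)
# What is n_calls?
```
Call trace:
rec(p=5)
  rec(p=4)
    rec(p=3)
      rec(p=2)
        rec(p=1)
          rec(p=0)
          -> return 0
        -> return 0
      -> return 0
    -> return 0
  -> return 0
-> return 0

n_calls is incremented once per call. rec is entered once for each p = 5, 4, 3, 2, 1, 0 (the p <= 0 call returns without recursing), i.e. 5 + 1 calls.
n_calls = 6

Final answer: 6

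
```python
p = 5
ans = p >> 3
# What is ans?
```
Trace:
  p=5
  p=5, ans=0

Final answer: 0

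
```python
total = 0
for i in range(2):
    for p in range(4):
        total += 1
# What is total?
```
Trace:
  total=0
  total=1, i=0, p=0
  total=2, i=0, p=1
  total=3, i=0, p=2
  total=4, i=0, p=3
  total=5, i=1, p=0
  total=6, i=1, p=1
  total=7, i=1, p=2
  total=8, i=1, p=3

Final answer: 8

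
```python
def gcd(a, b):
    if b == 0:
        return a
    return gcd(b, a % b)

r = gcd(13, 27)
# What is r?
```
Call trace:
gcd(a=13, b=27)
  gcd(a=27, b=13)
    gcd(a=13, b=1)
      gcd(a=1, b=0)
      -> return 1
    -> return 1
  -> return 1
-> return 1

Final answer: 1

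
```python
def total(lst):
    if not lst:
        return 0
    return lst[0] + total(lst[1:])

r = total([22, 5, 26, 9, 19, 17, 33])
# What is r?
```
Call trace:
total(lst=[22, 5, 26, 9, 19, 17, 33])
  total(lst=[5, 26, 9, 19, 17, 33])
    total(lst=[26, 9, 19, 17, 33])
      total(lst=[9, 19, 17, 33])
        total(lst=[19, 17, 33])
          total(lst=[17, 33])
            total(lst=[33])
              total(lst=[])
              -> return 0
            -> return 33
          -> return 50
        -> return 69
      -> return 78
    -> return 104
  -> return 109
-> return 131

Final answer: 131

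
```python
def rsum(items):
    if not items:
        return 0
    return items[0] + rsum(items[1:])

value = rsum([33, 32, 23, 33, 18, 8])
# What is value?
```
Call trace:
rsum(items=[33, 32, 23, 33, 18, 8])
  rsum(items=[32, 23, 33, 18, 8])
    rsum(items=[23, 33, 18, 8])
      rsum(items=[33, 18, 8])
        rsum(items=[18, 8])
          rsum(items=[8])
            rsum(items=[])
            -> return 0
          -> return 8
        -> return 26
      -> return 59
    -> return 82
  -> return 114
-> return 147

Final answer: 147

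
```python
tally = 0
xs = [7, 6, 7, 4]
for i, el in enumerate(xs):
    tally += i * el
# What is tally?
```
Trace:
  tally=0
  tally=0, i=0, el=7
  tally=6, i=1, el=6
  tally=20, i=2, el=7
  tally=32, i=3, el=4

Final answer: 32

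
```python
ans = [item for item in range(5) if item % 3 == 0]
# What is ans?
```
Trace:
  item=0
  item=1
  item=2
  item=3
  item=4
  ans=[0, 3]

Final answer: [0, 3]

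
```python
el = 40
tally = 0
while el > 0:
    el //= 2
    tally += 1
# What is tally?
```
Trace:
  el=40
  el=40, tally=0
  el=20, tally=1
  el=10, tally=2
  el=5, tally=3
  el=2, tally=4
  el=1, tally=5
  el=0, tally=6

Final answer: 6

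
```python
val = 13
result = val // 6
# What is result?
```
Trace:
  val=13
  val=13, result=2

Final answer: 2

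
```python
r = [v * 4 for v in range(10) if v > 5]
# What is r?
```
Trace:
  v=0
  v=1
  v=2
  v=3
  v=4
  v=5
  v=6
  v=7
  v=8
  v=9
  r=[24, 28, 32, 36]

Final answer: [24, 28, 32, 36]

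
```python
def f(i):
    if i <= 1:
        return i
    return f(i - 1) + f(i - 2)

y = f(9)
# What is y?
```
Call trace (a repeated sub-call is expanded the first time; later identical calls just restate its return value):
f(i=9)
  f(i=8)
    f(i=7)
      f(i=6)
        f(i=5)
          f(i=4)
            f(i=3)
              f(i=2)
                f(i=1)
                -> return 1
                f(i=0)
                -> return 0
              -> return 1
              f(i=1)
              -> return 1
            -> return 2
            f(i=2) -> return 1  (same call as traced above)
          -> return 3
          f(i=3) -> return 2  (same call as traced above)
        -> return 5
        f(i=4) -> return 3  (same call as traced above)
      -> return 8
      f(i=5) -> return 5  (same call as traced above)
    -> return 13
    f(i=6) -> return 8  (same call as traced above)
  -> return 21
  f(i=7) -> return 13  (same call as traced above)
-> return 34

Final answer: 34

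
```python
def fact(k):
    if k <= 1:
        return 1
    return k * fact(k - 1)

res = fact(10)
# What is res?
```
Call trace:
fact(k=10)
  fact(k=9)
    fact(k=8)
      fact(k=7)
        fact(k=6)
          fact(k=5)
            fact(k=4)
              fact(k=3)
                fact(k=2)
                  fact(k=1)
                  -> return 1
                -> return 2
              -> return 6
            -> return 24
          -> return 120
        -> return 720
      -> return 5040
    -> return 40320
  -> return 362880
-> return 3628800

Final answer: 3628800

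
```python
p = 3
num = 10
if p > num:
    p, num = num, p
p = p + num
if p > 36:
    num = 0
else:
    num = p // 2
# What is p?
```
Trace:
  p=3
  p=3, num=10
  p=3, num=10
  p=13, num=10
  p=13, num=6

Final answer: 13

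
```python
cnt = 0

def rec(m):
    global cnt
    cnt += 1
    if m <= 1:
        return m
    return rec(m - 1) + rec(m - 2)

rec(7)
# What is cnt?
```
Call trace (a repeated sub-call is expanded the first time; later identical calls just restate its return value):
rec(m=7)
  rec(m=6)
    rec(m=5)
      rec(m=4)
        rec(m=3)
          rec(m=2)
            rec(m=1)
            -> return 1
            rec(m=0)
            -> return 0
          -> return 1
          rec(m=1)
          -> return 1
        -> return 2
        rec(m=2) -> return 1  (same call as traced above)
      -> return 3
      rec(m=3) -> return 2  (same call as traced above)
    -> return 5
    rec(m=4) -> return 3  (same call as traced above)
  -> return 8
  rec(m=5) -> return 5  (same call as traced above)
-> return 13

cnt is incremented once per call, so count the calls in each subtree. Let C(m) = number of calls made by rec(m).
C(0) = C(1) = 1 (base case, no recursion); C(m) = 1 + C(m - 1) + C(m - 2) otherwise.
C(2) = 1 + C(1) + C(0) = 1 + 1 + 1 = 3
C(3) = 1 + C(2) + C(1) = 1 + 3 + 1 = 5
C(4) = 1 + C(3) + C(2) = 1 + 5 + 3 = 9
C(5) = 1 + C(4) + C(3) = 1 + 9 + 5 = 15
C(6) = 1 + C(5) + C(4) = 1 + 15 + 9 = 25
C(7) = 1 + C(6) + C(5) = 1 + 25 + 15 = 41
cnt = C(7) = 41

Final answer: 41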